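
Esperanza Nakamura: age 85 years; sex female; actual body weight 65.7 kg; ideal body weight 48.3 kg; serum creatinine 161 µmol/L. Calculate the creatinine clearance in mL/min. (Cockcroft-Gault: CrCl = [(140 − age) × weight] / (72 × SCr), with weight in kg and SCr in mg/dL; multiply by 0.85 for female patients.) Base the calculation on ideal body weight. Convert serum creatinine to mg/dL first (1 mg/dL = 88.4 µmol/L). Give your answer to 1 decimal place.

17.2 mL/min

SCr = 161 / 88.4 = 1.821 mg/dL
CrCl = (140 − 85) × 48.3 / (72 × 1.821) × 0.85 = 2656.5 / 131.11 × 0.85 ≈ 17.2 mL/min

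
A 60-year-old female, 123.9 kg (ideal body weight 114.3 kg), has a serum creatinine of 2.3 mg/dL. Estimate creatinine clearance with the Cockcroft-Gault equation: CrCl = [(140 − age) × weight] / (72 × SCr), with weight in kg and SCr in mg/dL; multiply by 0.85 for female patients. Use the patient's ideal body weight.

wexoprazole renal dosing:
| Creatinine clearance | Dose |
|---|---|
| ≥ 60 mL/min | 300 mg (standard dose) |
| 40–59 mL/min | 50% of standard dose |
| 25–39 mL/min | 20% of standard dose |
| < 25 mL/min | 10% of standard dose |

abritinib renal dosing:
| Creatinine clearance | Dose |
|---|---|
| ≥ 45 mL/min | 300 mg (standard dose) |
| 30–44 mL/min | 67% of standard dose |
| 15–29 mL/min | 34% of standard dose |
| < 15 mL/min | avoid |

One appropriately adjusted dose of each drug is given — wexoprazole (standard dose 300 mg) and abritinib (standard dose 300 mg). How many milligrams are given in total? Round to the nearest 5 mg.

450 mg

CrCl = (140 − 60) × 114.3 / (72 × 2.3) × 0.85 = 9144.0 / 165.60 × 0.85 ≈ 46.9 mL/min
CrCl ≈ 47 mL/min.
wexoprazole: 40–59 mL/min → 50% of 300 mg = 150 mg.
abritinib: ≥ 45 mL/min → 100% of 300 mg = 300 mg.
Total = 150 + 300 = 450 mg.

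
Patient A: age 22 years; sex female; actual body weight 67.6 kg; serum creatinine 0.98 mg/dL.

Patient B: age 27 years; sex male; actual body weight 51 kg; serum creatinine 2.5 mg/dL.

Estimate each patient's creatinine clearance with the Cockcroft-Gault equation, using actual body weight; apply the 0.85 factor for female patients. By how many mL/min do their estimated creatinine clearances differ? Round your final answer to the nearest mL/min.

64 mL/min

Patient A: CrCl = (140 − 22) × 67.6 / (72 × 0.98) × 0.85 = 7976.8 / 70.56 × 0.85 ≈ 96.1 mL/min
Patient B: CrCl = (140 − 27) × 51 / (72 × 2.5) = 5763.0 / 180.00 ≈ 32.0 mL/min
|96.1 − 32.0| = 64.1 mL/min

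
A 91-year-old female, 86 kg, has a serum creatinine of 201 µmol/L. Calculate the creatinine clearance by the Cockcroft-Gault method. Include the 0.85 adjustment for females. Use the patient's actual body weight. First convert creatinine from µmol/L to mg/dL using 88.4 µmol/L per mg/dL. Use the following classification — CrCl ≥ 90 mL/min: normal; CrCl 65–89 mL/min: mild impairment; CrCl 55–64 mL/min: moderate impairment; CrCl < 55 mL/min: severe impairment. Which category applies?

SCr = 201 / 88.4 = 2.274 mg/dL
CrCl = (140 − 91) × 86 / (72 × 2.274) × 0.85 = 4214.0 / 163.73 × 0.85 ≈ 21.9 mL/min
22 mL/min falls in the 'severe impairment' range.

severe impairment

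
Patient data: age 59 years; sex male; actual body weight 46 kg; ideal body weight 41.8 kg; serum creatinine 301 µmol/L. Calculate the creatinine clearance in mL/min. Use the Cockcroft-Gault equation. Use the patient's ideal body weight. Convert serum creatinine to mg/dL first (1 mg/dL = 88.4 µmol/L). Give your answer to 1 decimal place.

SCr = 301 / 88.4 = 3.405 mg/dL
CrCl = (140 − 59) × 41.8 / (72 × 3.405) = 3385.8 / 245.16 ≈ 13.8 mL/min

13.8 mL/min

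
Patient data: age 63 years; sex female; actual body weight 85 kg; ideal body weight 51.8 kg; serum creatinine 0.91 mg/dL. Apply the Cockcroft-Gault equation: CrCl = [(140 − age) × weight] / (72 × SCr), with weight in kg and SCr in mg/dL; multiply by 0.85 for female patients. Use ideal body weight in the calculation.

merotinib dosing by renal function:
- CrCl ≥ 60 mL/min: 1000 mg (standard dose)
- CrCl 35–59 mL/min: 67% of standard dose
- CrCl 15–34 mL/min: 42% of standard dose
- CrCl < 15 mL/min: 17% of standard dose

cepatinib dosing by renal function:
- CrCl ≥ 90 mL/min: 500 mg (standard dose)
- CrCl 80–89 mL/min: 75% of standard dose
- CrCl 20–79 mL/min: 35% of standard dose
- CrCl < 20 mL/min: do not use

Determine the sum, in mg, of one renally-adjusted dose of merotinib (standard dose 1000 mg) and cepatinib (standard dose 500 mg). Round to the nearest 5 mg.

845 mg

CrCl = (140 − 63) × 51.8 / (72 × 0.91) × 0.85 = 3988.6 / 65.52 × 0.85 ≈ 51.7 mL/min
CrCl ≈ 52 mL/min.
merotinib: 35–59 mL/min → 67% of 1000 mg = 670 mg.
cepatinib: 20–79 mL/min → 35% of 500 mg = 175 mg.
Total = 670 + 175 = 845 mg.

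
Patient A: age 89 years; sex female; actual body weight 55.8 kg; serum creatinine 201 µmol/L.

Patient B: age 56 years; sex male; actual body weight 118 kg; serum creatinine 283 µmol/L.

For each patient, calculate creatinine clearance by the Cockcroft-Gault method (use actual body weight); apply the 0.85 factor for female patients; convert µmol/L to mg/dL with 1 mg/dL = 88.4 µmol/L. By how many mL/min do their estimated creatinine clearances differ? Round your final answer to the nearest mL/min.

28 mL/min

Patient A: SCr = 201 / 88.4 = 2.274 mg/dL
Patient A: CrCl = (140 − 89) × 55.8 / (72 × 2.274) × 0.85 = 2845.8 / 163.73 × 0.85 ≈ 14.8 mL/min
Patient B: SCr = 283 / 88.4 = 3.201 mg/dL
Patient B: CrCl = (140 − 56) × 118 / (72 × 3.201) = 9912.0 / 230.47 ≈ 43.0 mL/min
|14.8 − 43.0| = 28.2 mL/min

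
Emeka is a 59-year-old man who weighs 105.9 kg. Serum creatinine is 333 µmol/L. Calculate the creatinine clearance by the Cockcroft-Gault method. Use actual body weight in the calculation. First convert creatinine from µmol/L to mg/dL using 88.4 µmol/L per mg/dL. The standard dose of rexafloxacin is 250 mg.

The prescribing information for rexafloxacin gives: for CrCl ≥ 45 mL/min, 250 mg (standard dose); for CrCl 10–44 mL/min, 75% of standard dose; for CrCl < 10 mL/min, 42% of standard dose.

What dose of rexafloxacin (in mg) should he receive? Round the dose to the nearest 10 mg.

190 mg

SCr = 333 / 88.4 = 3.767 mg/dL
CrCl = (140 − 59) × 105.9 / (72 × 3.767) = 8577.9 / 271.22 ≈ 31.6 mL/min
CrCl ≈ 32 mL/min → bracket 10–44 mL/min.
75% of 250 mg = 187.5 mg → 190 mg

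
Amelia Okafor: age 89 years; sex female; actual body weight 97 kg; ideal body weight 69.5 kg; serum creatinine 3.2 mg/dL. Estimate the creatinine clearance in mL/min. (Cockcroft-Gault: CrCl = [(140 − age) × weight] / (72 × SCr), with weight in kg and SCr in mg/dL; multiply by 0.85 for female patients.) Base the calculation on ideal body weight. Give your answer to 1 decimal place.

CrCl = (140 − 89) × 69.5 / (72 × 3.2) × 0.85 = 3544.5 / 230.40 × 0.85 ≈ 13.1 mL/min

13.1 mL/min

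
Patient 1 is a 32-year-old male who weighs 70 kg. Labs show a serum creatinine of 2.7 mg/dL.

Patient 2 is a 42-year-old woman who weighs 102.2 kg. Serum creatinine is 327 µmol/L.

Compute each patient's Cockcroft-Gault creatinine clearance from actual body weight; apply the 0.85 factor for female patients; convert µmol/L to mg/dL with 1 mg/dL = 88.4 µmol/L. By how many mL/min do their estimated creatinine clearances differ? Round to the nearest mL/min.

7 mL/min

Patient 1: CrCl = (140 − 32) × 70 / (72 × 2.7) = 7560.0 / 194.40 ≈ 38.9 mL/min
Patient 2: SCr = 327 / 88.4 = 3.699 mg/dL
Patient 2: CrCl = (140 − 42) × 102.2 / (72 × 3.699) × 0.85 = 10015.6 / 266.33 × 0.85 ≈ 32.0 mL/min
|38.9 − 32.0| = 6.9 mL/min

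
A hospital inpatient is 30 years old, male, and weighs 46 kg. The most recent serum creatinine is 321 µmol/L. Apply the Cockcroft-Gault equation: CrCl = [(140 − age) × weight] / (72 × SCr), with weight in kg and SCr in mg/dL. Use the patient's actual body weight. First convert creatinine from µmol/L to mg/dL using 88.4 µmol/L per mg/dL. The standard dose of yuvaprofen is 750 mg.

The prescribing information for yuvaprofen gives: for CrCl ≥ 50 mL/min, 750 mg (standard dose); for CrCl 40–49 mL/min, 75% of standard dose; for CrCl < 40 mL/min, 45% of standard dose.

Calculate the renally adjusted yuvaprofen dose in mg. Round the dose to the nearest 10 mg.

SCr = 321 / 88.4 = 3.631 mg/dL
CrCl = (140 − 30) × 46 / (72 × 3.631) = 5060.0 / 261.43 ≈ 19.4 mL/min
CrCl ≈ 19 mL/min → bracket < 40 mL/min.
45% of 750 mg = 337.5 mg → 340 mg

340 mg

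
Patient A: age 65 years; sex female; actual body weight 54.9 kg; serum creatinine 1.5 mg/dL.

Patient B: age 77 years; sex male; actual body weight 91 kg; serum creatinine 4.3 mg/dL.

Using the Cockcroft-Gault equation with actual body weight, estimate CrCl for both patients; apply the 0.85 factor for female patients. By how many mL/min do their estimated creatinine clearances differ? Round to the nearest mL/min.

Patient A: CrCl = (140 − 65) × 54.9 / (72 × 1.5) × 0.85 = 4117.5 / 108.00 × 0.85 ≈ 32.4 mL/min
Patient B: CrCl = (140 − 77) × 91 / (72 × 4.3) = 5733.0 / 309.60 ≈ 18.5 mL/min
|32.4 − 18.5| = 13.9 mL/min

14 mL/min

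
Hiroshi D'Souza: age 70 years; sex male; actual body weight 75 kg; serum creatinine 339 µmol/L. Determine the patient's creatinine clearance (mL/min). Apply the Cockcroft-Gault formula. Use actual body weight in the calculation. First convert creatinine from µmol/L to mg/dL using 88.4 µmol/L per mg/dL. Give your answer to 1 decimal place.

19.0 mL/min

SCr = 339 / 88.4 = 3.835 mg/dL
CrCl = (140 − 70) × 75 / (72 × 3.835) = 5250.0 / 276.12 ≈ 19.0 mL/min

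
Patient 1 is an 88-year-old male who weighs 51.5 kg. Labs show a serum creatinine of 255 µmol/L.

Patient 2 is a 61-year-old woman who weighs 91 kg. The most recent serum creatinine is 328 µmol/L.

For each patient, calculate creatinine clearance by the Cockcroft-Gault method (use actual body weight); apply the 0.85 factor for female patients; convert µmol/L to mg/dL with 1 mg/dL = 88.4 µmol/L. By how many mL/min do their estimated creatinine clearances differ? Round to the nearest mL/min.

10 mL/min

Patient 1: SCr = 255 / 88.4 = 2.885 mg/dL
Patient 1: CrCl = (140 − 88) × 51.5 / (72 × 2.885) = 2678.0 / 207.72 ≈ 12.9 mL/min
Patient 2: SCr = 328 / 88.4 = 3.71 mg/dL
Patient 2: CrCl = (140 − 61) × 91 / (72 × 3.71) × 0.85 = 7189.0 / 267.12 × 0.85 ≈ 22.9 mL/min
|12.9 − 22.9| = 10.0 mL/min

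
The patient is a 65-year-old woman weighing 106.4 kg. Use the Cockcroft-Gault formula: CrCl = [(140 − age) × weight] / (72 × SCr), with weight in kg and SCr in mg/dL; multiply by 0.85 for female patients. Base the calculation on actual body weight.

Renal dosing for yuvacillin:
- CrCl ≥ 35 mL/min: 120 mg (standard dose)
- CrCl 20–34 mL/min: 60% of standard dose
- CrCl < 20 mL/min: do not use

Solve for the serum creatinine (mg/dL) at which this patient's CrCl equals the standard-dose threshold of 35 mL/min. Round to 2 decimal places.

2.69 mg/dL

Standard dose requires CrCl ≥ 35 mL/min.
Set (140 − 65) × 106.4 × 0.85 / (72 × SCr) = 35
SCr = (140 − 65) × 106.4 × 0.85 / (72 × 35) = 2.692 mg/dL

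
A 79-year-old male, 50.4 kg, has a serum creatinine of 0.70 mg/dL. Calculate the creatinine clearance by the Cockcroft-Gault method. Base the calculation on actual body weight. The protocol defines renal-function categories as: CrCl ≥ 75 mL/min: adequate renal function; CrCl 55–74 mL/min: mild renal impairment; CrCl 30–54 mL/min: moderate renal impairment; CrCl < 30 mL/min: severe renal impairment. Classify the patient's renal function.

mild renal impairment

CrCl = (140 − 79) × 50.4 / (72 × 0.7) = 3074.4 / 50.40 ≈ 61.0 mL/min
61 mL/min falls in the 'mild renal impairment' range.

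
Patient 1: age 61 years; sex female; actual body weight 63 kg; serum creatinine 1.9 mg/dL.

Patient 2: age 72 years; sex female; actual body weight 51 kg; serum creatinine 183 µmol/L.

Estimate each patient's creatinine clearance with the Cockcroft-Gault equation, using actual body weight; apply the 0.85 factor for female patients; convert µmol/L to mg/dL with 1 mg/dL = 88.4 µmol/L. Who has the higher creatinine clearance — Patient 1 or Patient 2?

Patient 1

Patient 1: CrCl = (140 − 61) × 63 / (72 × 1.9) × 0.85 = 4977.0 / 136.80 × 0.85 ≈ 30.9 mL/min
Patient 2: SCr = 183 / 88.4 = 2.07 mg/dL
Patient 2: CrCl = (140 − 72) × 51 / (72 × 2.07) × 0.85 = 3468.0 / 149.04 × 0.85 ≈ 19.8 mL/min
30.9 vs 19.8 mL/min → Patient 1 is higher.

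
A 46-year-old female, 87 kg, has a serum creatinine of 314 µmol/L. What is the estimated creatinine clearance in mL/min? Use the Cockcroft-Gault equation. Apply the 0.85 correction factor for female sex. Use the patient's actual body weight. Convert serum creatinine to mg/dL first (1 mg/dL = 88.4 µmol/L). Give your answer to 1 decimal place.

27.2 mL/min

SCr = 314 / 88.4 = 3.552 mg/dL
CrCl = (140 − 46) × 87 / (72 × 3.552) × 0.85 = 8178.0 / 255.74 × 0.85 ≈ 27.2 mL/min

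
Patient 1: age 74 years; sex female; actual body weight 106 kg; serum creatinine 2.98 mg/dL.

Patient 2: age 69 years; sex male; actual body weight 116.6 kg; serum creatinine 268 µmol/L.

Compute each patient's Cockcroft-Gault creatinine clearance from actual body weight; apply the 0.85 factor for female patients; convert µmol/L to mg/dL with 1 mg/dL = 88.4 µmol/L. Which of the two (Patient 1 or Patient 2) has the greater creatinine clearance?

Patient 2

Patient 1: CrCl = (140 − 74) × 106 / (72 × 2.98) × 0.85 = 6996.0 / 214.56 × 0.85 ≈ 27.7 mL/min
Patient 2: SCr = 268 / 88.4 = 3.032 mg/dL
Patient 2: CrCl = (140 − 69) × 116.6 / (72 × 3.032) = 8278.6 / 218.30 ≈ 37.9 mL/min
27.7 vs 37.9 mL/min → Patient 2 is higher.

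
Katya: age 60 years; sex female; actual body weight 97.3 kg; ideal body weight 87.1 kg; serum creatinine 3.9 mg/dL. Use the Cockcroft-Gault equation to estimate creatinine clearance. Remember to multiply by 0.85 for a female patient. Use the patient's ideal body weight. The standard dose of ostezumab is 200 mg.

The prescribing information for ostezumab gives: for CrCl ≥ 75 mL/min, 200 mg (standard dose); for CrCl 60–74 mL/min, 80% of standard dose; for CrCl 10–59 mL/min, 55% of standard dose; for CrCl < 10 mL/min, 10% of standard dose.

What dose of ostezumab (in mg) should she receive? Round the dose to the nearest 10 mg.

CrCl = (140 − 60) × 87.1 / (72 × 3.9) × 0.85 = 6968.0 / 280.80 × 0.85 ≈ 21.1 mL/min
CrCl ≈ 21 mL/min → bracket 10–59 mL/min.
55% of 200 mg = 110 mg

110 mg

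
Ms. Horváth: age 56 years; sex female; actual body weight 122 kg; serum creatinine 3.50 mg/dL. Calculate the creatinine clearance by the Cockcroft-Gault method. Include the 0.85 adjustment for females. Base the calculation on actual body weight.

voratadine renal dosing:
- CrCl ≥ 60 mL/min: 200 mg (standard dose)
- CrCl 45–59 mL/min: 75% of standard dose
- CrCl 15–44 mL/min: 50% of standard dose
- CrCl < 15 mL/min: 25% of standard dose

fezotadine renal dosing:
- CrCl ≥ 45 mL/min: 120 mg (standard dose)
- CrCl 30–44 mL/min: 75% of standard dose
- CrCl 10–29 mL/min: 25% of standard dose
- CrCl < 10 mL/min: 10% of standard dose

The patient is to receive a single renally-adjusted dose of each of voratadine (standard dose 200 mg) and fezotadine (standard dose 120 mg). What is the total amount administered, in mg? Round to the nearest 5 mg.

190 mg

CrCl = (140 − 56) × 122 / (72 × 3.5) × 0.85 = 10248.0 / 252.00 × 0.85 ≈ 34.6 mL/min
CrCl ≈ 35 mL/min.
voratadine: 15–44 mL/min → 50% of 200 mg = 100 mg.
fezotadine: 30–44 mL/min → 75% of 120 mg = 90 mg.
Total = 100 + 90 = 190 mg.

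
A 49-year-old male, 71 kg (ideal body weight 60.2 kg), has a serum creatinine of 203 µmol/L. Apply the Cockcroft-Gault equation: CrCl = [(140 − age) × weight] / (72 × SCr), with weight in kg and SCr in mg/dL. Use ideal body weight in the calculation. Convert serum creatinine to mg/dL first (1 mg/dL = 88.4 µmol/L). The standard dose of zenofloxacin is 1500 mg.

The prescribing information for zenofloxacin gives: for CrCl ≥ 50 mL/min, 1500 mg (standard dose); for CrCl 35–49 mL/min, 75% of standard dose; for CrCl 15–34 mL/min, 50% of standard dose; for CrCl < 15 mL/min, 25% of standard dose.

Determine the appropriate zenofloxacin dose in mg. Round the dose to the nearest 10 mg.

750 mg

SCr = 203 / 88.4 = 2.296 mg/dL
CrCl = (140 − 49) × 60.2 / (72 × 2.296) = 5478.2 / 165.31 ≈ 33.1 mL/min
CrCl ≈ 33 mL/min → bracket 15–34 mL/min.
50% of 1500 mg = 750 mg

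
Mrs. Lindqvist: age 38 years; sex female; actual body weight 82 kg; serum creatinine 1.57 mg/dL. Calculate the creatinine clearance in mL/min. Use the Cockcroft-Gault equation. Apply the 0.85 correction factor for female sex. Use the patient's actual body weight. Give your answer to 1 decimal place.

62.9 mL/min

CrCl = (140 − 38) × 82 / (72 × 1.57) × 0.85 = 8364.0 / 113.04 × 0.85 ≈ 62.9 mL/min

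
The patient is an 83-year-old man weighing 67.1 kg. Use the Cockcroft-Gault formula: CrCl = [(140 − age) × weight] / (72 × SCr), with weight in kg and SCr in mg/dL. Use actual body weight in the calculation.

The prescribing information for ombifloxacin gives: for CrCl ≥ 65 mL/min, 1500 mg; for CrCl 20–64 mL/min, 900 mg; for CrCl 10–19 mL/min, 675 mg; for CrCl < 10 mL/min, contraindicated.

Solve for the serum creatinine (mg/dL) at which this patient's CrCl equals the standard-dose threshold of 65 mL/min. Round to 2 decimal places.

0.82 mg/dL

Standard dose requires CrCl ≥ 65 mL/min.
Set (140 − 83) × 67.1 / (72 × SCr) = 65
SCr = (140 − 83) × 67.1 / (72 × 65) = 0.817 mg/dL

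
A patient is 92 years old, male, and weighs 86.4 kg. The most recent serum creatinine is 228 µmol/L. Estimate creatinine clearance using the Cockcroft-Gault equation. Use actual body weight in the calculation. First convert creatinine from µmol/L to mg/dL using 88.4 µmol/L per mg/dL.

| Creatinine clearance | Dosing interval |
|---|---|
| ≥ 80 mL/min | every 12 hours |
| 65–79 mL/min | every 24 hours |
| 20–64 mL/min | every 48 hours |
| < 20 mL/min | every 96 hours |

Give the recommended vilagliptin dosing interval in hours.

every 48 hours

SCr = 228 / 88.4 = 2.579 mg/dL
CrCl = (140 − 92) × 86.4 / (72 × 2.579) = 4147.2 / 185.69 ≈ 22.3 mL/min
CrCl ≈ 22 mL/min → bracket 20–64 mL/min → every 48 hours.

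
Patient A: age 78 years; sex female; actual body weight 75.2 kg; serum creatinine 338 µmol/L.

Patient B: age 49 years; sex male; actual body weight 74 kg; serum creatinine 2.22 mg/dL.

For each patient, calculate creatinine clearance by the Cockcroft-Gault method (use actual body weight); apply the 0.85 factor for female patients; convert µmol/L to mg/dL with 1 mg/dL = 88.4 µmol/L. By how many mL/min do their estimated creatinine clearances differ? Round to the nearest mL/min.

28 mL/min

Patient A: SCr = 338 / 88.4 = 3.824 mg/dL
Patient A: CrCl = (140 − 78) × 75.2 / (72 × 3.824) × 0.85 = 4662.4 / 275.33 × 0.85 ≈ 14.4 mL/min
Patient B: CrCl = (140 − 49) × 74 / (72 × 2.22) = 6734.0 / 159.84 ≈ 42.1 mL/min
|14.4 − 42.1| = 27.7 mL/min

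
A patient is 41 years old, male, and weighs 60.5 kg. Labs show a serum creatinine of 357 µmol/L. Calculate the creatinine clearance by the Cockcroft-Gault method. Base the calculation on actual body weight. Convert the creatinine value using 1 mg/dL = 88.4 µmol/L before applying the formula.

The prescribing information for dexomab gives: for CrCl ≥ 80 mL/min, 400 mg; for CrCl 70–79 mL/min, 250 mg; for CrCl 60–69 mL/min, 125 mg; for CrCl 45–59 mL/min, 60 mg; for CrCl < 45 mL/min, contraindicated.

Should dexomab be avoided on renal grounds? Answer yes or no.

SCr = 357 / 88.4 = 4.038 mg/dL
CrCl = (140 − 41) × 60.5 / (72 × 4.038) = 5989.5 / 290.74 ≈ 20.6 mL/min
CrCl ≈ 21 mL/min, which is < 45 mL/min.

yes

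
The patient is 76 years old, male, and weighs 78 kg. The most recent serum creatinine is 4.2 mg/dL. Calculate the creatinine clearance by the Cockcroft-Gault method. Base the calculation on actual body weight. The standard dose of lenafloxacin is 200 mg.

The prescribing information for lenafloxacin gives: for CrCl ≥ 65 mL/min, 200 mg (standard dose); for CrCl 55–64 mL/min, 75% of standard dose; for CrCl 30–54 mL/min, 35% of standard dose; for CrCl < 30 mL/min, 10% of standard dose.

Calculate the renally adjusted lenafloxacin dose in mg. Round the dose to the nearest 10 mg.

CrCl = (140 − 76) × 78 / (72 × 4.2) = 4992.0 / 302.40 ≈ 16.5 mL/min
CrCl ≈ 17 mL/min → bracket < 30 mL/min.
10% of 200 mg = 20 mg

20 mg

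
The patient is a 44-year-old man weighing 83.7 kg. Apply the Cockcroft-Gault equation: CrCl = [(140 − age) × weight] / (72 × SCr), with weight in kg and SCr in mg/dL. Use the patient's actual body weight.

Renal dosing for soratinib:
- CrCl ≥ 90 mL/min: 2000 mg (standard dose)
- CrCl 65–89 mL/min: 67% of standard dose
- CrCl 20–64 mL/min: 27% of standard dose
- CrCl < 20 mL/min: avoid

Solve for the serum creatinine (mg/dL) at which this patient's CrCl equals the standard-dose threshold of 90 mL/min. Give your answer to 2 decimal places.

1.24 mg/dL

Standard dose requires CrCl ≥ 90 mL/min.
Set (140 − 44) × 83.7 / (72 × SCr) = 90
SCr = (140 − 44) × 83.7 / (72 × 90) = 1.240 mg/dL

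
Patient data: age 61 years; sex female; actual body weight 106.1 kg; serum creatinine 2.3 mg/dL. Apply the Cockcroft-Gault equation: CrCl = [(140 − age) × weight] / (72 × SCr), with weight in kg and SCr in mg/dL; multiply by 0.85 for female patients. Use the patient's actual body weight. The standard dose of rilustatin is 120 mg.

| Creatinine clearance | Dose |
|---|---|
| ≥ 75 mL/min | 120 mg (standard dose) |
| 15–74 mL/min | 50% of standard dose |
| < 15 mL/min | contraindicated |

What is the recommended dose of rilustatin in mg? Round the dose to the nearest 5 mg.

CrCl = (140 − 61) × 106.1 / (72 × 2.3) × 0.85 = 8381.9 / 165.60 × 0.85 ≈ 43.0 mL/min
CrCl ≈ 43 mL/min → bracket 15–74 mL/min.
50% of 120 mg = 60 mg

60 mg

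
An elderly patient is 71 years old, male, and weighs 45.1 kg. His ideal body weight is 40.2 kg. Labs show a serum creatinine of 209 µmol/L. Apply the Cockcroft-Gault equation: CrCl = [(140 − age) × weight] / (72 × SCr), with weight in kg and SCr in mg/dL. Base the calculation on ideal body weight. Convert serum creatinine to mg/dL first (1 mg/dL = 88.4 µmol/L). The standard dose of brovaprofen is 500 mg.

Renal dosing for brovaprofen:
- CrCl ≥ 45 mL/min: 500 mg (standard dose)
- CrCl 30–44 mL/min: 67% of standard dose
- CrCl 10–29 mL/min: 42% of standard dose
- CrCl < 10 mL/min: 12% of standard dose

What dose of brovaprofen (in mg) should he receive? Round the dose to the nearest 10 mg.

SCr = 209 / 88.4 = 2.364 mg/dL
CrCl = (140 − 71) × 40.2 / (72 × 2.364) = 2773.8 / 170.21 ≈ 16.3 mL/min
CrCl ≈ 16 mL/min → bracket 10–29 mL/min.
42% of 500 mg = 210 mg

210 mg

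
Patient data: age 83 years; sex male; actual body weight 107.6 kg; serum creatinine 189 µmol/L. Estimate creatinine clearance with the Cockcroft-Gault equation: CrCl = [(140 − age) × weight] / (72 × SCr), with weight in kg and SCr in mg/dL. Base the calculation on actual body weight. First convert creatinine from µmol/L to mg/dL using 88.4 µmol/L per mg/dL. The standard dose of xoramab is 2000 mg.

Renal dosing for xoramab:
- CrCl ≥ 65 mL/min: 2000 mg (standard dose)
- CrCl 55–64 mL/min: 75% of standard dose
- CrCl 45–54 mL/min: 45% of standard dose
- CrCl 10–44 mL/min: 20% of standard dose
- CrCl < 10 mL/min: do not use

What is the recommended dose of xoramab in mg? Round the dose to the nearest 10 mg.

SCr = 189 / 88.4 = 2.138 mg/dL
CrCl = (140 − 83) × 107.6 / (72 × 2.138) = 6133.2 / 153.94 ≈ 39.8 mL/min
CrCl ≈ 40 mL/min → bracket 10–44 mL/min.
20% of 2000 mg = 400 mg

400 mg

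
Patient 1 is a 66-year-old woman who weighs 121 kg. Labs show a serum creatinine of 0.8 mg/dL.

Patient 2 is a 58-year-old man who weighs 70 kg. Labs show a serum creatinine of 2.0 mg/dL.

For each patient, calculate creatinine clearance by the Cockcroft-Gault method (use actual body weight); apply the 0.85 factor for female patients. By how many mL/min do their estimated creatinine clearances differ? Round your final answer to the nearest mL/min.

92 mL/min

Patient 1: CrCl = (140 − 66) × 121 / (72 × 0.8) × 0.85 = 8954.0 / 57.60 × 0.85 ≈ 132.1 mL/min
Patient 2: CrCl = (140 − 58) × 70 / (72 × 2) = 5740.0 / 144.00 ≈ 39.9 mL/min
|132.1 − 39.9| = 92.2 mL/min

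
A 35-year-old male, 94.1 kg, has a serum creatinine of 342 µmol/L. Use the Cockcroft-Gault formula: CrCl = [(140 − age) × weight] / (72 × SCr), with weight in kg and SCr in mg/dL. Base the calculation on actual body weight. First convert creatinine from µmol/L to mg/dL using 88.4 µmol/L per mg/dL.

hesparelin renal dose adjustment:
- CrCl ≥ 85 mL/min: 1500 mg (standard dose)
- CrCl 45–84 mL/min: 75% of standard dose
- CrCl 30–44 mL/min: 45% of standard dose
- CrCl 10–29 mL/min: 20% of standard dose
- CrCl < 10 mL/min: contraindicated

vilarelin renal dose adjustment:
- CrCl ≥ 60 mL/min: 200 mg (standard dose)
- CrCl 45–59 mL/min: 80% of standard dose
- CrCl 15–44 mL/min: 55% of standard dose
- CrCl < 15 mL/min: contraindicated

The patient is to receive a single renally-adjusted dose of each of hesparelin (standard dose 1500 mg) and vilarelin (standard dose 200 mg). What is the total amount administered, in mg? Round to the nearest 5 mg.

SCr = 342 / 88.4 = 3.869 mg/dL
CrCl = (140 − 35) × 94.1 / (72 × 3.869) = 9880.5 / 278.57 ≈ 35.5 mL/min
CrCl ≈ 35 mL/min.
hesparelin: 30–44 mL/min → 45% of 1500 mg = 675 mg.
vilarelin: 15–44 mL/min → 55% of 200 mg = 110 mg.
Total = 675 + 110 = 785 mg.

785 mg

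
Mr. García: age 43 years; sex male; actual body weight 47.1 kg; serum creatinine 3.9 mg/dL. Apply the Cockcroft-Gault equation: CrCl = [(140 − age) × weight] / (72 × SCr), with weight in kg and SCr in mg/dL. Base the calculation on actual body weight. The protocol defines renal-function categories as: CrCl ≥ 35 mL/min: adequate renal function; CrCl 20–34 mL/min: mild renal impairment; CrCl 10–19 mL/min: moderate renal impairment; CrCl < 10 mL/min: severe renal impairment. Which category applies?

moderate renal impairment

CrCl = (140 − 43) × 47.1 / (72 × 3.9) = 4568.7 / 280.80 ≈ 16.3 mL/min
16 mL/min falls in the 'moderate renal impairment' range.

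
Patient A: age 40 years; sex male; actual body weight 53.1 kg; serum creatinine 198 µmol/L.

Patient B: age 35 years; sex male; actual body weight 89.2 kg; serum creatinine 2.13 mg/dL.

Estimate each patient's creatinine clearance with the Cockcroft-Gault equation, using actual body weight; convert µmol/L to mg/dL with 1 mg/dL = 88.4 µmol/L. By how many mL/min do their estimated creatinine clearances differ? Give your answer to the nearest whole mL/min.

Patient A: SCr = 198 / 88.4 = 2.24 mg/dL
Patient A: CrCl = (140 − 40) × 53.1 / (72 × 2.24) = 5310.0 / 161.28 ≈ 32.9 mL/min
Patient B: CrCl = (140 − 35) × 89.2 / (72 × 2.13) = 9366.0 / 153.36 ≈ 61.1 mL/min
|32.9 − 61.1| = 28.2 mL/min

28 mL/min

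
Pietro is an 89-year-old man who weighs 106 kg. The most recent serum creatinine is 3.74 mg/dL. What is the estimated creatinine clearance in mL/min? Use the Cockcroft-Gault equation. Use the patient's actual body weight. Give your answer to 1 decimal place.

CrCl = (140 − 89) × 106 / (72 × 3.74) = 5406.0 / 269.28 ≈ 20.1 mL/min

20.1 mL/min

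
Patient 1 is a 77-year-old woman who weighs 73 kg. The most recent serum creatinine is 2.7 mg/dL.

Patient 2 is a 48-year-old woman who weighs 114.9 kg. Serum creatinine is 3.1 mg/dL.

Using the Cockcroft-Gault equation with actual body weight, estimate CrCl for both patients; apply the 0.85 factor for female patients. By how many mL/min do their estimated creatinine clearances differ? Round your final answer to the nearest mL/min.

20 mL/min

Patient 1: CrCl = (140 − 77) × 73 / (72 × 2.7) × 0.85 = 4599.0 / 194.40 × 0.85 ≈ 20.1 mL/min
Patient 2: CrCl = (140 − 48) × 114.9 / (72 × 3.1) × 0.85 = 10570.8 / 223.20 × 0.85 ≈ 40.3 mL/min
|20.1 − 40.3| = 20.2 mL/min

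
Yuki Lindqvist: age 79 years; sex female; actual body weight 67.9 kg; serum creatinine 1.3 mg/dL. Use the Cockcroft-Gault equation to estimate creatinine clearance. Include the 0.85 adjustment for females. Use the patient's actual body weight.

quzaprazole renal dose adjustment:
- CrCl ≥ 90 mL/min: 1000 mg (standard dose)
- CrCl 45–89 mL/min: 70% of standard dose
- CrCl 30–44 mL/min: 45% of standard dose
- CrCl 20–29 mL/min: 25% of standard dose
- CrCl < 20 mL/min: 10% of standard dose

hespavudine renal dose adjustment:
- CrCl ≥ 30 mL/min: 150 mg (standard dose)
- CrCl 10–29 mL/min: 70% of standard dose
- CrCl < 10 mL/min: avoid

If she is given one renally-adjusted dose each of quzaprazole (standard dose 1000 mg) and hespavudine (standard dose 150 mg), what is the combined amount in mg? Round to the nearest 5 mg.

600 mg

CrCl = (140 − 79) × 67.9 / (72 × 1.3) × 0.85 = 4141.9 / 93.60 × 0.85 ≈ 37.6 mL/min
CrCl ≈ 38 mL/min.
quzaprazole: 30–44 mL/min → 45% of 1000 mg = 450 mg.
hespavudine: ≥ 30 mL/min → 100% of 150 mg = 150 mg.
Total = 450 + 150 = 600 mg.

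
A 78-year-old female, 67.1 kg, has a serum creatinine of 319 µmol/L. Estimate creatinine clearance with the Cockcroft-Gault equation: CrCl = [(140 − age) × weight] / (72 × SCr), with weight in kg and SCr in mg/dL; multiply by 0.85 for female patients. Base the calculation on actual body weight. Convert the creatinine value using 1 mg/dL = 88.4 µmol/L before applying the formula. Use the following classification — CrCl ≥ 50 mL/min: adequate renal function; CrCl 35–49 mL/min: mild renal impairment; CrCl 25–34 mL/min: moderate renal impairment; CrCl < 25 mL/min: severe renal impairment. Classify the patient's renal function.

severe renal impairment

SCr = 319 / 88.4 = 3.609 mg/dL
CrCl = (140 − 78) × 67.1 / (72 × 3.609) × 0.85 = 4160.2 / 259.85 × 0.85 ≈ 13.6 mL/min
14 mL/min falls in the 'severe renal impairment' range.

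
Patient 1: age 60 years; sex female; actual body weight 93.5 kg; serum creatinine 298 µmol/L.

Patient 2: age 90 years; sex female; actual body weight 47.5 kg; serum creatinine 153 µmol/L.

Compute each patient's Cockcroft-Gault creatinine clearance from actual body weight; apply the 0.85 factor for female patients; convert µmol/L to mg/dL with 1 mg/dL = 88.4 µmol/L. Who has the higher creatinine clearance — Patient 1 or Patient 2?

Patient 1: SCr = 298 / 88.4 = 3.371 mg/dL
Patient 1: CrCl = (140 − 60) × 93.5 / (72 × 3.371) × 0.85 = 7480.0 / 242.71 × 0.85 ≈ 26.2 mL/min
Patient 2: SCr = 153 / 88.4 = 1.731 mg/dL
Patient 2: CrCl = (140 − 90) × 47.5 / (72 × 1.731) × 0.85 = 2375.0 / 124.63 × 0.85 ≈ 16.2 mL/min
26.2 vs 16.2 mL/min → Patient 1 is higher.

Patient 1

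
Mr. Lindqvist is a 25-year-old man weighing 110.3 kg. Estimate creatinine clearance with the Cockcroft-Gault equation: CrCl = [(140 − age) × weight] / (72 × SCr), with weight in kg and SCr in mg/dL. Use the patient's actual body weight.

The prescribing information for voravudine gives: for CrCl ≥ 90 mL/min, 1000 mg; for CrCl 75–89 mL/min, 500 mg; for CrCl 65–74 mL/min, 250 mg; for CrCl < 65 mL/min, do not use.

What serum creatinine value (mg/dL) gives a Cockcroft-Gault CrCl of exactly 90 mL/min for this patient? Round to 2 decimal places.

Standard dose requires CrCl ≥ 90 mL/min.
Set (140 − 25) × 110.3 / (72 × SCr) = 90
SCr = (140 − 25) × 110.3 / (72 × 90) = 1.957 mg/dL

1.96 mg/dL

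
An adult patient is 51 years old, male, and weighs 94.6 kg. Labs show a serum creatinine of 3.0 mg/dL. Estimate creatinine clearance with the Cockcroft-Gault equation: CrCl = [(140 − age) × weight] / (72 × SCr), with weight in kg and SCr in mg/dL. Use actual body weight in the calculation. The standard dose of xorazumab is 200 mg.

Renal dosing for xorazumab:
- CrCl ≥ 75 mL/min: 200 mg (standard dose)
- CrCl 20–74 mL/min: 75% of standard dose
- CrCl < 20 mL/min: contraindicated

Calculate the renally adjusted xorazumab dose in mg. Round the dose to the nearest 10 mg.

CrCl = (140 − 51) × 94.6 / (72 × 3) = 8419.4 / 216.00 ≈ 39.0 mL/min
CrCl ≈ 39 mL/min → bracket 20–74 mL/min.
75% of 200 mg = 150 mg

150 mg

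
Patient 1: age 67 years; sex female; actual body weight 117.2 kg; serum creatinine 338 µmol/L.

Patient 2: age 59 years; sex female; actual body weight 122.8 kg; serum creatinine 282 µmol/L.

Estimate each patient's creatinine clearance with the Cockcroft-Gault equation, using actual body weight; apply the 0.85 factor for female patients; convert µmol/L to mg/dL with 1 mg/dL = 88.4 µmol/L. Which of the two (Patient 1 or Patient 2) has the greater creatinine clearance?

Patient 1: SCr = 338 / 88.4 = 3.824 mg/dL
Patient 1: CrCl = (140 − 67) × 117.2 / (72 × 3.824) × 0.85 = 8555.6 / 275.33 × 0.85 ≈ 26.4 mL/min
Patient 2: SCr = 282 / 88.4 = 3.19 mg/dL
Patient 2: CrCl = (140 − 59) × 122.8 / (72 × 3.19) × 0.85 = 9946.8 / 229.68 × 0.85 ≈ 36.8 mL/min
26.4 vs 36.8 mL/min → Patient 2 is higher.

Patient 2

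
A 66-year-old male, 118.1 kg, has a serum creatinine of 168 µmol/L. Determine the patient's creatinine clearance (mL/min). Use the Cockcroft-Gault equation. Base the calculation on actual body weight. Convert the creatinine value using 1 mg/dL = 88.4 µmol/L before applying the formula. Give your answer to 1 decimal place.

SCr = 168 / 88.4 = 1.9 mg/dL
CrCl = (140 − 66) × 118.1 / (72 × 1.9) = 8739.4 / 136.80 ≈ 63.9 mL/min

63.9 mL/min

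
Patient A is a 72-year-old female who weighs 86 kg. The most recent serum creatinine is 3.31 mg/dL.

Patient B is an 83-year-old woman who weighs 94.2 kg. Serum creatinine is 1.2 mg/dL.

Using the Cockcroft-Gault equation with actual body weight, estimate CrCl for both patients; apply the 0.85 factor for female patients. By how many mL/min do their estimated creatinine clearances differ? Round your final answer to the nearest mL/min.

32 mL/min

Patient A: CrCl = (140 − 72) × 86 / (72 × 3.31) × 0.85 = 5848.0 / 238.32 × 0.85 ≈ 20.9 mL/min
Patient B: CrCl = (140 − 83) × 94.2 / (72 × 1.2) × 0.85 = 5369.4 / 86.40 × 0.85 ≈ 52.8 mL/min
|20.9 − 52.8| = 31.9 mL/min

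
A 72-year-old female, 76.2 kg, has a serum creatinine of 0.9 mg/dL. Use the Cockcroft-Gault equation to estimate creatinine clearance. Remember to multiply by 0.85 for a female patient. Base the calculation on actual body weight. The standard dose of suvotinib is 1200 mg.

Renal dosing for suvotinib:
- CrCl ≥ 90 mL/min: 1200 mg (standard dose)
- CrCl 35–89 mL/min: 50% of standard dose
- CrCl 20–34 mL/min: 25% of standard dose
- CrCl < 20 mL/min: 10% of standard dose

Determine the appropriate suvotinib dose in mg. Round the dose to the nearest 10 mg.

CrCl = (140 − 72) × 76.2 / (72 × 0.9) × 0.85 = 5181.6 / 64.80 × 0.85 ≈ 68.0 mL/min
CrCl ≈ 68 mL/min → bracket 35–89 mL/min.
50% of 1200 mg = 600 mg

600 mg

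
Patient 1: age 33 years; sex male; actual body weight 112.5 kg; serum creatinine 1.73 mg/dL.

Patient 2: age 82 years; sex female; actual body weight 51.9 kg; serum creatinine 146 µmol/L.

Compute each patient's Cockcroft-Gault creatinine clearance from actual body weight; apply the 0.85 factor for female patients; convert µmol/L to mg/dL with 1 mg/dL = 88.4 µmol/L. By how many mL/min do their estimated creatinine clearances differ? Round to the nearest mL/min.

75 mL/min

Patient 1: CrCl = (140 − 33) × 112.5 / (72 × 1.73) = 12037.5 / 124.56 ≈ 96.6 mL/min
Patient 2: SCr = 146 / 88.4 = 1.652 mg/dL
Patient 2: CrCl = (140 − 82) × 51.9 / (72 × 1.652) × 0.85 = 3010.2 / 118.94 × 0.85 ≈ 21.5 mL/min
|96.6 − 21.5| = 75.1 mL/min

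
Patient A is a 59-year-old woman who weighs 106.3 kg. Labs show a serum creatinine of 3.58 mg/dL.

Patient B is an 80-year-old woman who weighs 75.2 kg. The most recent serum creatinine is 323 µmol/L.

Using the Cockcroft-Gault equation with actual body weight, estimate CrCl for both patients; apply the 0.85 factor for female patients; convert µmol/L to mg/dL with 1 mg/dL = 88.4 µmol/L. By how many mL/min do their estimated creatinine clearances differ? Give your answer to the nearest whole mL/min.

Patient A: CrCl = (140 − 59) × 106.3 / (72 × 3.58) × 0.85 = 8610.3 / 257.76 × 0.85 ≈ 28.4 mL/min
Patient B: SCr = 323 / 88.4 = 3.654 mg/dL
Patient B: CrCl = (140 − 80) × 75.2 / (72 × 3.654) × 0.85 = 4512.0 / 263.09 × 0.85 ≈ 14.6 mL/min
|28.4 − 14.6| = 13.8 mL/min

14 mL/min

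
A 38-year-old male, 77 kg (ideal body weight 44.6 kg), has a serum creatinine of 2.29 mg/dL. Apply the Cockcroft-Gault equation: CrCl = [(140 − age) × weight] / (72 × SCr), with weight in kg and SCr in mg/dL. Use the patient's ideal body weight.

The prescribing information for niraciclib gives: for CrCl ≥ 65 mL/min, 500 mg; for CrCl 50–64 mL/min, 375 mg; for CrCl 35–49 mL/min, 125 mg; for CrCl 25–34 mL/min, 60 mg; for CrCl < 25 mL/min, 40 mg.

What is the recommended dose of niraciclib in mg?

CrCl = (140 − 38) × 44.6 / (72 × 2.29) = 4549.2 / 164.88 ≈ 27.6 mL/min
CrCl ≈ 28 mL/min → bracket 25–34 mL/min.
Dose for this bracket: 60 mg.

60 mg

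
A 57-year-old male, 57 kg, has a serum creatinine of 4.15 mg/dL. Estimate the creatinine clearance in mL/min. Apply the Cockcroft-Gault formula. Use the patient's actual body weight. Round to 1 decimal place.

CrCl = (140 − 57) × 57 / (72 × 4.15) = 4731.0 / 298.80 ≈ 15.8 mL/min

15.8 mL/min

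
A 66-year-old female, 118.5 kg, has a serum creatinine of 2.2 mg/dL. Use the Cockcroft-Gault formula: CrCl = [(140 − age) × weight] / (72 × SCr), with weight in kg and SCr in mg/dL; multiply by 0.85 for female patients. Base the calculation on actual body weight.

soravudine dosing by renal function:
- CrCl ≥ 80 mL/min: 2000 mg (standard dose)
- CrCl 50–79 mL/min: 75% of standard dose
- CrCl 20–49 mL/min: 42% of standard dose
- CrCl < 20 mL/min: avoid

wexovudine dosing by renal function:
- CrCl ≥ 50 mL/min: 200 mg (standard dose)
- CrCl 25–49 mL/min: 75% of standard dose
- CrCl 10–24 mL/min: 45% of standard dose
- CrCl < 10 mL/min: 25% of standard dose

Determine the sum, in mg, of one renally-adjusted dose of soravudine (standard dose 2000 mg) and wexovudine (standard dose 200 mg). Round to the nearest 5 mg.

990 mg

CrCl = (140 − 66) × 118.5 / (72 × 2.2) × 0.85 = 8769.0 / 158.40 × 0.85 ≈ 47.1 mL/min
CrCl ≈ 47 mL/min.
soravudine: 20–49 mL/min → 42% of 2000 mg = 840 mg.
wexovudine: 25–49 mL/min → 75% of 200 mg = 150 mg.
Total = 840 + 150 = 990 mg.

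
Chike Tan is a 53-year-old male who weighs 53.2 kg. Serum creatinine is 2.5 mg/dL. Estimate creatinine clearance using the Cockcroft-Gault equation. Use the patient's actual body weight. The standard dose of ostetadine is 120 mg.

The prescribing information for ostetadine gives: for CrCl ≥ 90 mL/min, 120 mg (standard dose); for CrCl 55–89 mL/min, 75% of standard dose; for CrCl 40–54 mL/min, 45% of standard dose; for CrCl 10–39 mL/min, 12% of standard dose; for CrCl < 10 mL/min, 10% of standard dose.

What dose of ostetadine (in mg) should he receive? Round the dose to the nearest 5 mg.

CrCl = (140 − 53) × 53.2 / (72 × 2.5) = 4628.4 / 180.00 ≈ 25.7 mL/min
CrCl ≈ 26 mL/min → bracket 10–39 mL/min.
12% of 120 mg = 14.4 mg → 15 mg

15 mg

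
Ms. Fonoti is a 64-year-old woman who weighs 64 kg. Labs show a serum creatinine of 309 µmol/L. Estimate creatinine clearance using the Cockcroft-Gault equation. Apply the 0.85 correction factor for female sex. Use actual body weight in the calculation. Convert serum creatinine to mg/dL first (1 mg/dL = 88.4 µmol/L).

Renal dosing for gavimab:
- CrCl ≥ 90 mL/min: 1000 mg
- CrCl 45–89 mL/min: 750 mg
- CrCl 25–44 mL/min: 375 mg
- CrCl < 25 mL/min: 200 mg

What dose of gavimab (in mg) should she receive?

200 mg

SCr = 309 / 88.4 = 3.495 mg/dL
CrCl = (140 − 64) × 64 / (72 × 3.495) × 0.85 = 4864.0 / 251.64 × 0.85 ≈ 16.4 mL/min
CrCl ≈ 16 mL/min → bracket < 25 mL/min.
Dose for this bracket: 200 mg.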